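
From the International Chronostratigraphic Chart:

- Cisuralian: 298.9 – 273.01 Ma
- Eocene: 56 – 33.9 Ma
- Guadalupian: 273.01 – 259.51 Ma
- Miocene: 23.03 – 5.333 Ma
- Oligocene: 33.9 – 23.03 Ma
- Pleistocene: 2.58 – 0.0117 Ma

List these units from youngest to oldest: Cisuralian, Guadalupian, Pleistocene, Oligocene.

The oldest of these is Cisuralian (starts 298.9 Ma) and the youngest is Pleistocene (ends 0.0117 Ma).
In between, by decreasing start age: Guadalupian (273.01), Oligocene (33.9).
Listing youngest first means reversing that sequence.

Pleistocene, then Oligocene, then Guadalupian, then Cisuralian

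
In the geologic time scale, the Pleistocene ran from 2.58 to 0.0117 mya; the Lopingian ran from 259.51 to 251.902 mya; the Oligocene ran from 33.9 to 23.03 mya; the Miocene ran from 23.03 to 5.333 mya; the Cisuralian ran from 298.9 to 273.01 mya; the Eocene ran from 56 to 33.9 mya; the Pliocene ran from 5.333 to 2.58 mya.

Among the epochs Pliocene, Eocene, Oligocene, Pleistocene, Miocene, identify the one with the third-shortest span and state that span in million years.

Durations: Pliocene 2.753; Eocene 22.1; Oligocene 10.87; Pleistocene 2.5683; Miocene 17.697 Myr.
Sorted shortest-first: Pleistocene (2.5683), Pliocene (2.753), Oligocene (10.87), Miocene (17.697), Eocene (22.1).
The third shortest is Oligocene at 10.87 Myr.

Oligocene, 10.87 million years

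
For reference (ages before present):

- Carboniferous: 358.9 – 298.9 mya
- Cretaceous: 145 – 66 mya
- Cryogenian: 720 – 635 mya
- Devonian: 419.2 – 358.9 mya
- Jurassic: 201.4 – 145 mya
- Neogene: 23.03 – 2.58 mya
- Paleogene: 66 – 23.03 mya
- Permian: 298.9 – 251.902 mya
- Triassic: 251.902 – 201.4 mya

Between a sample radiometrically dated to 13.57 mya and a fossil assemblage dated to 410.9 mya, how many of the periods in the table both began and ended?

6

410.9 Ma sits inside the Devonian (419.2–358.9) and 13.57 Ma inside the Neogene (23.03–2.58); neither of those is wholly between the two dates.
The listed periods lying completely between them are Carboniferous, Permian, Triassic, Jurassic, Cretaceous, Paleogene — 6 in all.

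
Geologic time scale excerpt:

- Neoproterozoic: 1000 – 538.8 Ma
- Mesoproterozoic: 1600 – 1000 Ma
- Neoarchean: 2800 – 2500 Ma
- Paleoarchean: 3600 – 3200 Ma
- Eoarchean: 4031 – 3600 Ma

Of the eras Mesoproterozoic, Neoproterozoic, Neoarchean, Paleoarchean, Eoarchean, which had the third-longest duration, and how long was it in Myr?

Durations: Mesoproterozoic 600; Neoproterozoic 461.2; Neoarchean 300; Paleoarchean 400; Eoarchean 431 Myr.
Sorted longest-first: Mesoproterozoic (600), Neoproterozoic (461.2), Eoarchean (431), Paleoarchean (400), Neoarchean (300).
The third longest is Eoarchean at 431 Myr.

Eoarchean, 431 million years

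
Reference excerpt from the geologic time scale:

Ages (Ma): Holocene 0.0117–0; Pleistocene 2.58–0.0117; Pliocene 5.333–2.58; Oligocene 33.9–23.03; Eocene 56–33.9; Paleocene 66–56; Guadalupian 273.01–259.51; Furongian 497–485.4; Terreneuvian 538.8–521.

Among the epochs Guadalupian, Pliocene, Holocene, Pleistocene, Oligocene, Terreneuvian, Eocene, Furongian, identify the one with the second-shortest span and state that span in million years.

Start − end for each: Guadalupian 273.01 − 259.51 = 13.5; Pliocene 5.333 − 2.58 = 2.753; Holocene 0.0117 − 0 = 0.0117; Pleistocene 2.58 − 0.0117 = 2.5683; Oligocene 33.9 − 23.03 = 10.87; Terreneuvian 538.8 − 521 = 17.8; Eocene 56 − 33.9 = 22.1; Furongian 497 − 485.4 = 11.6.
Ranking these from shortest: Holocene < Pleistocene < Pliocene < Oligocene < Furongian < Guadalupian < Terreneuvian < Eocene.
Position 2 in that ranking is Pleistocene, which lasted 2.5683 Myr.

Pleistocene, 2.5683 million years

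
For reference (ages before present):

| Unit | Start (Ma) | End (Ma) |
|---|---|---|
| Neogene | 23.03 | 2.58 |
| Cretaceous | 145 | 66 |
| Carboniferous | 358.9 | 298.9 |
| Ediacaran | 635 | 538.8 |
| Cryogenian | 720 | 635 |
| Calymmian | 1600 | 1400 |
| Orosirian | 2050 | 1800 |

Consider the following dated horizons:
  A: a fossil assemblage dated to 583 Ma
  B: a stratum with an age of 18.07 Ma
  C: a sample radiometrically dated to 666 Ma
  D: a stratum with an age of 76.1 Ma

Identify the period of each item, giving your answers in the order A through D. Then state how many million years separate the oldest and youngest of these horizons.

A: 583 Ma lies in 635–538.8 Ma, so Ediacaran.
B: 18.07 Ma lies in 23.03–2.58 Ma, so Neogene.
C: 666 Ma lies in 720–635 Ma, so Cryogenian.
D: 76.1 Ma lies in 145–66 Ma, so Cretaceous.
Oldest = 666 Ma, youngest = 18.07 Ma → span 647.93 Myr.

A — Ediacaran; B — Neogene; C — Cryogenian; D — Cretaceous; span 647.93 million years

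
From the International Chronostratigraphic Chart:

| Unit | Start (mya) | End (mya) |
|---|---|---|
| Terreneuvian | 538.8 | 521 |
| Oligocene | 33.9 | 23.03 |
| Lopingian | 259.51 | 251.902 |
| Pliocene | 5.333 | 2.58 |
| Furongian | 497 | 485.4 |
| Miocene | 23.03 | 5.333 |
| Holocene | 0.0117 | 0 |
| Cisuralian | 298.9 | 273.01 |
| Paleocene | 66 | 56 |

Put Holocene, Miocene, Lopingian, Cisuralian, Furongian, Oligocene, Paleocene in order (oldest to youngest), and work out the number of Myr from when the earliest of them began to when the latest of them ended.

Start ages (Ma): Furongian 497, Cisuralian 298.9, Lopingian 259.51, Paleocene 66, Oligocene 33.9, Miocene 23.03, Holocene 0.0117.
Ordered oldest to youngest: Furongian, Cisuralian, Lopingian, Paleocene, Oligocene, Miocene, Holocene.
Span = 497 − 0 = 497 Myr.

Furongian, Cisuralian, Lopingian, Paleocene, Oligocene, Miocene, Holocene; total span 497 Myr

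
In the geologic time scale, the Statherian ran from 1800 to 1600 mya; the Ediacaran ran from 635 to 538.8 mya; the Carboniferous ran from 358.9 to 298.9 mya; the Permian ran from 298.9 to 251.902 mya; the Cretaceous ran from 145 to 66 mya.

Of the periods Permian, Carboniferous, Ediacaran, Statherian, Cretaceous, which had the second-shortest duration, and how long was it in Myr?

Durations: Permian 46.998; Carboniferous 60; Ediacaran 96.2; Statherian 200; Cretaceous 79 Myr.
Sorted shortest-first: Permian (46.998), Carboniferous (60), Cretaceous (79), Ediacaran (96.2), Statherian (200).
The second shortest is Carboniferous at 60 Myr.

Carboniferous, 60 million years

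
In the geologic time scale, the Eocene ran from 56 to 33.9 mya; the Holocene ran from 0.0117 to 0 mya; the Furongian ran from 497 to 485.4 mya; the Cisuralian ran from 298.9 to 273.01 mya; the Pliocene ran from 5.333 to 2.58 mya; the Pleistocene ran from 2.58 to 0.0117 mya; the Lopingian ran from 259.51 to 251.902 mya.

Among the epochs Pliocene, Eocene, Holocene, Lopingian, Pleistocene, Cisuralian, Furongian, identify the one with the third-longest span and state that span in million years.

Furongian, 11.6 million years

Start − end for each: Pliocene 5.333 − 2.58 = 2.753; Eocene 56 − 33.9 = 22.1; Holocene 0.0117 − 0 = 0.0117; Lopingian 259.51 − 251.902 = 7.608; Pleistocene 2.58 − 0.0117 = 2.5683; Cisuralian 298.9 − 273.01 = 25.89; Furongian 497 − 485.4 = 11.6.
Ranking these from longest: Cisuralian > Eocene > Furongian > Lopingian > Pliocene > Pleistocene > Holocene.
Position 3 in that ranking is Furongian, which lasted 11.6 Myr.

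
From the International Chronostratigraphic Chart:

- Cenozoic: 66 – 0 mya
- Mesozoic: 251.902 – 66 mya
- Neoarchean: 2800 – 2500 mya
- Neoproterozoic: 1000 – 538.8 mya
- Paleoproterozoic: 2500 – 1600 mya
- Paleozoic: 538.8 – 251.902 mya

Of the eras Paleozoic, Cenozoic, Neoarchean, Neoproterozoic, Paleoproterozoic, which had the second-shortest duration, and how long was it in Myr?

Paleozoic, 286.898 million years

Start − end for each: Paleozoic 538.8 − 251.902 = 286.898; Cenozoic 66 − 0 = 66; Neoarchean 2800 − 2500 = 300; Neoproterozoic 1000 − 538.8 = 461.2; Paleoproterozoic 2500 − 1600 = 900.
Ranking these from shortest: Cenozoic < Paleozoic < Neoarchean < Neoproterozoic < Paleoproterozoic.
Position 2 in that ranking is Paleozoic, which lasted 286.898 Myr.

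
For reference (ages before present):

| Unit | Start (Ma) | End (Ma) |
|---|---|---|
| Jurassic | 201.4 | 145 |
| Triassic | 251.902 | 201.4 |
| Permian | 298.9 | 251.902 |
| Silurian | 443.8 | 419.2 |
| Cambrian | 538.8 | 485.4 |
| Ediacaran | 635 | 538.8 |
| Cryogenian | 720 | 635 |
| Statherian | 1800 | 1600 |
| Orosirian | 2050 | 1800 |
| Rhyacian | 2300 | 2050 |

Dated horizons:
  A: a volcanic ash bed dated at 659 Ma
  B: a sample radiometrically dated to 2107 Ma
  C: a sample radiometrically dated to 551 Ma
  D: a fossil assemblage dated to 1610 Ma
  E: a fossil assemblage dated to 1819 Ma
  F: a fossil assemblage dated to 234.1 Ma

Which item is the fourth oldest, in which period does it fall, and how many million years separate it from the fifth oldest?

A, in the Cryogenian; 108 million years to C

Sorted oldest-first by Ma: B (2107), E (1819), D (1610), A (659), C (551), F (234.1).
The fourth oldest is A at 659 Ma, which lies in 720–635 Ma: the Cryogenian.
The fifth oldest is C at 551 Ma; separation = |659 − 551| = 108 Myr.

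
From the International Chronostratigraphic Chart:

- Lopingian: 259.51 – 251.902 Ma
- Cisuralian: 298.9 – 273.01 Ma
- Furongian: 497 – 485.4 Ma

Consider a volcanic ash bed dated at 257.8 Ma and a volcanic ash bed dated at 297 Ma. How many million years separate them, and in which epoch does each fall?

Elapsed time: 297 − 257.8 = 39.2 Myr.
257.8 Ma lies within 259.51–251.902 Ma: Lopingian.
297 Ma lies within 298.9–273.01 Ma: Cisuralian.

39.2 million years apart; the first in the Lopingian, the second in the Cisuralian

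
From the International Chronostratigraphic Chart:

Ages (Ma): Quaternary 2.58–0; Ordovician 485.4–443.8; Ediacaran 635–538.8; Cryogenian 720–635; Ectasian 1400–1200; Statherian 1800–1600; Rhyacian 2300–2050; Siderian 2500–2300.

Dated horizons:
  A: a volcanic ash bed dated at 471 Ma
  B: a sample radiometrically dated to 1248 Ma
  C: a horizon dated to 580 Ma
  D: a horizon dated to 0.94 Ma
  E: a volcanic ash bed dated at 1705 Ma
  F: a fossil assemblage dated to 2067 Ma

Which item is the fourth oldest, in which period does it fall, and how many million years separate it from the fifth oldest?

C, in the Ediacaran; 109 million years to A

Larger Ma means older, so oldest first: F 2067 > E 1705 > B 1248 > C 580 > A 471 > D 0.94.
Counting 4 along gives C (580 Ma); the excerpt puts that inside the Ediacaran, 635–538.8 Ma.
Next in line is A (471 Ma), and 580 − 471 = 109 Myr.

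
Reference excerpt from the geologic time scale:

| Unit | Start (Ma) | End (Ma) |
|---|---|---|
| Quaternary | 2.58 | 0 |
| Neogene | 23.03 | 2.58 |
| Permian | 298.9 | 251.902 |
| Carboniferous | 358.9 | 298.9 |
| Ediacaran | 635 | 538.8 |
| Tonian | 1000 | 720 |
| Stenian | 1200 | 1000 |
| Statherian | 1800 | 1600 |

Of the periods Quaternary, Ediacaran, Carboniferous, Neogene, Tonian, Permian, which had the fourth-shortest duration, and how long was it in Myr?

Start − end for each: Quaternary 2.58 − 0 = 2.58; Ediacaran 635 − 538.8 = 96.2; Carboniferous 358.9 − 298.9 = 60; Neogene 23.03 − 2.58 = 20.45; Tonian 1000 − 720 = 280; Permian 298.9 − 251.902 = 46.998.
Ranking these from shortest: Quaternary < Neogene < Permian < Carboniferous < Ediacaran < Tonian.
Position 4 in that ranking is Carboniferous, which lasted 60 Myr.

Carboniferous, 60 million years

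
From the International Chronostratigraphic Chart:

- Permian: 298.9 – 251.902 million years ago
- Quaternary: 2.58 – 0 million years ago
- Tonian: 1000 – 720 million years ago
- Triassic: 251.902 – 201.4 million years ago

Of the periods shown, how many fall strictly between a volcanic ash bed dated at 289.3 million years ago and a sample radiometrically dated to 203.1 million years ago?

Checking each listed span, none has both start < 289.3 Ma and end > 203.1 Ma — every period straddles one of the two dates or lies outside them — so the count is 0.

0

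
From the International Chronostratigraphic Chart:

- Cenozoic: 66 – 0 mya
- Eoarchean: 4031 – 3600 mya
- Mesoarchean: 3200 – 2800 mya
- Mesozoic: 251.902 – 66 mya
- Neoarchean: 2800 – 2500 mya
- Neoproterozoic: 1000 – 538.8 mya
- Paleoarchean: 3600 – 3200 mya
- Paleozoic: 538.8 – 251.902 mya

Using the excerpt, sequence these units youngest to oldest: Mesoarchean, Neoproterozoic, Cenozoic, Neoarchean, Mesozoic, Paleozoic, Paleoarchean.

Cenozoic, Mesozoic, Paleozoic, Neoproterozoic, Neoarchean, Mesoarchean, Paleoarchean

Read off each span (Ma): Mesoarchean 3200–2800; Neoproterozoic 1000–538.8; Cenozoic 66–0; Neoarchean 2800–2500; Mesozoic 251.902–66; Paleozoic 538.8–251.902; Paleoarchean 3600–3200.
Larger Ma is older, so oldest→youngest is Paleoarchean, Mesoarchean, Neoarchean, Neoproterozoic, Paleozoic, Mesozoic, Cenozoic; reverse it for youngest→oldest.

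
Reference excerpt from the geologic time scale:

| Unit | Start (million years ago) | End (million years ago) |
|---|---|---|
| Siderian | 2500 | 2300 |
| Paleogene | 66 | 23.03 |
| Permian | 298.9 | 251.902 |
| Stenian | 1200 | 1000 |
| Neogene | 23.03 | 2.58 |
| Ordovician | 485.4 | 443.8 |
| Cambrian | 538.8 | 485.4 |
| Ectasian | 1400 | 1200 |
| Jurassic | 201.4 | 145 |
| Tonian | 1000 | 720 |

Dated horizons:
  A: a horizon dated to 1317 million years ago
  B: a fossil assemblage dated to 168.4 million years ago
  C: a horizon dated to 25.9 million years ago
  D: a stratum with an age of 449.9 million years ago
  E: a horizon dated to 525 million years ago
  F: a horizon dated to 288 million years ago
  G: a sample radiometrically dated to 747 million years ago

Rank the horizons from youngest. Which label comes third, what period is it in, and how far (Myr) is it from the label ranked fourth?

Sorted youngest-first by Ma: C (25.9), B (168.4), F (288), D (449.9), E (525), G (747), A (1317).
The third youngest is F at 288 Ma, which lies in 298.9–251.902 Ma: the Permian.
The fourth youngest is D at 449.9 Ma; separation = |288 − 449.9| = 161.9 Myr.

F, in the Permian; 161.9 million years to D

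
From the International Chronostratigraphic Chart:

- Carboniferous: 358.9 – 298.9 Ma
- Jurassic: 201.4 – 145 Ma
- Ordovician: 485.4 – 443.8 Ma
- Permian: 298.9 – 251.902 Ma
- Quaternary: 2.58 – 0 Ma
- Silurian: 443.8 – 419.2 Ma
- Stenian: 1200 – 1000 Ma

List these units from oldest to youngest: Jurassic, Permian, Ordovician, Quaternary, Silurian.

Read off each span (Ma): Jurassic 201.4–145; Permian 298.9–251.902; Ordovician 485.4–443.8; Quaternary 2.58–0; Silurian 443.8–419.2.
Larger Ma is older, so oldest→youngest is Ordovician, Silurian, Permian, Jurassic, Quaternary.

Ordovician, Silurian, Permian, Jurassic, Quaternary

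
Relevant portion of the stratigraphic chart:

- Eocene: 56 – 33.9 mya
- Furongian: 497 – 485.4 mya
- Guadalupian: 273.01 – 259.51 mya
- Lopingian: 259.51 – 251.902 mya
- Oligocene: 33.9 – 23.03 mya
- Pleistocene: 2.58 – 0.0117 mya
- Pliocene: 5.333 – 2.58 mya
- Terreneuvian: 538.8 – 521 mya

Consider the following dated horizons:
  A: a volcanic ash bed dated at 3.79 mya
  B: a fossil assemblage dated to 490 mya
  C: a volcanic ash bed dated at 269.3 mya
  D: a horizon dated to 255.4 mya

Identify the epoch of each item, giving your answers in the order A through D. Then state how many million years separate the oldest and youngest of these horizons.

A — Pliocene; B — Furongian; C — Guadalupian; D — Lopingian; span 486.21 million years

A: 3.79 Ma lies in 5.333–2.58 Ma, so Pliocene.
B: 490 Ma lies in 497–485.4 Ma, so Furongian.
C: 269.3 Ma lies in 273.01–259.51 Ma, so Guadalupian.
D: 255.4 Ma lies in 259.51–251.902 Ma, so Lopingian.
Oldest = 490 Ma, youngest = 3.79 Ma → span 486.21 Myr.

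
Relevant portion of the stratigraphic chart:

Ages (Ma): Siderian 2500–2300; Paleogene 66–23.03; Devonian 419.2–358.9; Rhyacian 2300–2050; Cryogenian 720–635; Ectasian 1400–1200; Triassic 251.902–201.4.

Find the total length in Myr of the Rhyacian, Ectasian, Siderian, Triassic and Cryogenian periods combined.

Each duration: Rhyacian = 250; Ectasian = 200; Siderian = 200; Triassic = 50.502; Cryogenian = 85.
Sum: 250 + 200 + 200 + 50.502 + 85 = 785.502 Myr.

785.502 million years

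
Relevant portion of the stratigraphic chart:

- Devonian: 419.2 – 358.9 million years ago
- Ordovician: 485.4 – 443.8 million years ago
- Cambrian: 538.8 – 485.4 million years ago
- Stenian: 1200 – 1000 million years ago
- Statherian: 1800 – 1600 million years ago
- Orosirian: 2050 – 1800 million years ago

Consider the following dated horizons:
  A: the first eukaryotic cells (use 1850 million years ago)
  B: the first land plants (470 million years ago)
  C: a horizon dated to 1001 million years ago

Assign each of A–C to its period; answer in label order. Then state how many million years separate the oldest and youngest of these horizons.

A — Orosirian; B — Ordovician; C — Stenian; span 1380 million years

Match each age against the start–end ranges in the excerpt: A = 1850 Ma → Orosirian (2050–1800); B = 470 Ma → Ordovician (485.4–443.8); C = 1001 Ma → Stenian (1200–1000).
The largest age is 1850 Ma and the smallest is 470 Ma; their difference is 1380 Myr.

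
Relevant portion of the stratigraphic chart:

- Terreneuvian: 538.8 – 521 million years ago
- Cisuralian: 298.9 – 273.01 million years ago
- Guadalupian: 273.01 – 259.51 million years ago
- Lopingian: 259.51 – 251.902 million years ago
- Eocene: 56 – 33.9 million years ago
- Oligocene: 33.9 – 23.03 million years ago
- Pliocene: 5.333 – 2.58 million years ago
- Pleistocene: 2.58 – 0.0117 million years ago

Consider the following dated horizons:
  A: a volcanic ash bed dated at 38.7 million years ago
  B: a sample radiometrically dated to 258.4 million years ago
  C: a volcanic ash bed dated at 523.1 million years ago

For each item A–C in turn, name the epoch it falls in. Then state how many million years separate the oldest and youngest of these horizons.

A — Eocene; B — Lopingian; C — Terreneuvian; span 484.4 million years

Match each age against the start–end ranges in the excerpt: A = 38.7 Ma → Eocene (56–33.9); B = 258.4 Ma → Lopingian (259.51–251.902); C = 523.1 Ma → Terreneuvian (538.8–521).
The largest age is 523.1 Ma and the smallest is 38.7 Ma; their difference is 484.4 Myr.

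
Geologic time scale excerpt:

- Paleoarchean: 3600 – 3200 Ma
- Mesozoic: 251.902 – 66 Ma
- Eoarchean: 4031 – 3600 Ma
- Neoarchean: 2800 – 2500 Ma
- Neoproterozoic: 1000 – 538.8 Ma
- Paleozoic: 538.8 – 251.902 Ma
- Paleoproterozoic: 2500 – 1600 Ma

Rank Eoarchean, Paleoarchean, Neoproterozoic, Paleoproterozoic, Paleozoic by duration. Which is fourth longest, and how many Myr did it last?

Paleoarchean, 400 million years

Durations: Eoarchean 431; Paleoarchean 400; Neoproterozoic 461.2; Paleoproterozoic 900; Paleozoic 286.898 Myr.
Sorted longest-first: Paleoproterozoic (900), Neoproterozoic (461.2), Eoarchean (431), Paleoarchean (400), Paleozoic (286.898).
The fourth longest is Paleoarchean at 400 Myr.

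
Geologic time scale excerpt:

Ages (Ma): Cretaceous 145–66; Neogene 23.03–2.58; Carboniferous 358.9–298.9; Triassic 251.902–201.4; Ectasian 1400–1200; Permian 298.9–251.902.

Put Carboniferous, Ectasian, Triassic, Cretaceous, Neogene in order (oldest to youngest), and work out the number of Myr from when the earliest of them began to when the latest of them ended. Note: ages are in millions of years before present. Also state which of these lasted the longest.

Start ages (Ma): Ectasian 1400, Carboniferous 358.9, Triassic 251.902, Cretaceous 145, Neogene 23.03.
Ordered oldest to youngest: Ectasian, Carboniferous, Triassic, Cretaceous, Neogene.
Span = 1400 − 2.58 = 1397.42 Myr.
Durations: Cretaceous 79, Neogene 20.45, Ectasian 200, Carboniferous 60, Triassic 50.502 → longest is Ectasian (200 Myr).

Ectasian → Carboniferous → Triassic → Cretaceous → Neogene; total span 1397.42 Myr; longest is Ectasian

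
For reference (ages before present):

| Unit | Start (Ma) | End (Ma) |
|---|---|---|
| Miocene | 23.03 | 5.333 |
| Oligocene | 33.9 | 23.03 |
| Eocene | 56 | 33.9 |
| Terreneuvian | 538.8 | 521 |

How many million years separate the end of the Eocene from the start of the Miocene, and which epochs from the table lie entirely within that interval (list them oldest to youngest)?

10.87 million years; Oligocene

The Eocene closes at 33.9 Ma and the Miocene opens at 23.03 Ma, so the interval is 33.9 − 23.03 = 10.87 Myr.
An epoch fits inside if it starts at or after 33.9 Ma and ends at or before 23.03 Ma; oldest first that gives Oligocene.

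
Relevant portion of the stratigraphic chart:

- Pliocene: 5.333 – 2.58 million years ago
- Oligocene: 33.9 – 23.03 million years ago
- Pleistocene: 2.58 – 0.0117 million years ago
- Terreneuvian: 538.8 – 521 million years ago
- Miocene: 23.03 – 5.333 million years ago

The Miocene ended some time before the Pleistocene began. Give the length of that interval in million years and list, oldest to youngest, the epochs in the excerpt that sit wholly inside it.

The Miocene closes at 5.333 Ma and the Pleistocene opens at 2.58 Ma, so the interval is 5.333 − 2.58 = 2.753 Myr.
An epoch fits inside if it starts at or after 5.333 Ma and ends at or before 2.58 Ma; oldest first that gives Pliocene.

2.753 million years; Pliocene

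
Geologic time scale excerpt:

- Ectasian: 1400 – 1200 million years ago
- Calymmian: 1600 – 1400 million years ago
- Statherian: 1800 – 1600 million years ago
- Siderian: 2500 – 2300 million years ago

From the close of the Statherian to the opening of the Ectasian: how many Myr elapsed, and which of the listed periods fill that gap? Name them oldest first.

The Statherian closes at 1600 Ma and the Ectasian opens at 1400 Ma, so the interval is 1600 − 1400 = 200 Myr.
A period fits inside if it starts at or after 1600 Ma and ends at or before 1400 Ma; oldest first that gives Calymmian.

200 million years; Calymmian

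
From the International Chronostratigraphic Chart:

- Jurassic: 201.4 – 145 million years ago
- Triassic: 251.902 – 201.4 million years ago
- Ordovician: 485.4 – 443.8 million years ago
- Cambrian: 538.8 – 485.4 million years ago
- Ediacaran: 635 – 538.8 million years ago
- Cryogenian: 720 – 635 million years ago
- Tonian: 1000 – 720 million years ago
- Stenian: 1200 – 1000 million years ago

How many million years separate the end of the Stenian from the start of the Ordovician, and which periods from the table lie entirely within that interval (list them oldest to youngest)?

514.6 million years; Tonian, Cryogenian, Ediacaran, Cambrian

The Stenian closes at 1000 Ma and the Ordovician opens at 485.4 Ma, so the interval is 1000 − 485.4 = 514.6 Myr.
A period fits inside if it starts at or after 1000 Ma and ends at or before 485.4 Ma; oldest first that gives Tonian, Cryogenian, Ediacaran, Cambrian.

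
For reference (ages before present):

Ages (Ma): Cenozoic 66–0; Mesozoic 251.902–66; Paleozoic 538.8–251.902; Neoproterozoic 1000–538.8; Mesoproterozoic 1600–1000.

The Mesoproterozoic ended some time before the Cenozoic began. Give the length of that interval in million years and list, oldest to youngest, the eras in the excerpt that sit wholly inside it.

The Mesoproterozoic closes at 1000 Ma and the Cenozoic opens at 66 Ma, so the interval is 1000 − 66 = 934 Myr.
An era fits inside if it starts at or after 1000 Ma and ends at or before 66 Ma; oldest first that gives Neoproterozoic, Paleozoic, Mesozoic.

934 million years; Neoproterozoic, Paleozoic, Mesozoic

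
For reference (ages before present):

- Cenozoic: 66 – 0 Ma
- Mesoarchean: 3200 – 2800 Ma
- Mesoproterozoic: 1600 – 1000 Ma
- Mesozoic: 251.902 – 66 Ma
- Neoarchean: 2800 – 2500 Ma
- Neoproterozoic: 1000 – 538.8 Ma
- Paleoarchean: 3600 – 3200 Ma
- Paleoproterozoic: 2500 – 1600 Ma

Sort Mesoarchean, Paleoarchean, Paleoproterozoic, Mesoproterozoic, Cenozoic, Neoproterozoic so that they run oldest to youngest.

Read off each span (Ma): Mesoarchean 3200–2800; Paleoarchean 3600–3200; Paleoproterozoic 2500–1600; Mesoproterozoic 1600–1000; Cenozoic 66–0; Neoproterozoic 1000–538.8.
Larger Ma is older, so oldest→youngest is Paleoarchean, Mesoarchean, Paleoproterozoic, Mesoproterozoic, Neoproterozoic, Cenozoic.

Paleoarchean, Mesoarchean, Paleoproterozoic, Mesoproterozoic, Neoproterozoic, Cenozoic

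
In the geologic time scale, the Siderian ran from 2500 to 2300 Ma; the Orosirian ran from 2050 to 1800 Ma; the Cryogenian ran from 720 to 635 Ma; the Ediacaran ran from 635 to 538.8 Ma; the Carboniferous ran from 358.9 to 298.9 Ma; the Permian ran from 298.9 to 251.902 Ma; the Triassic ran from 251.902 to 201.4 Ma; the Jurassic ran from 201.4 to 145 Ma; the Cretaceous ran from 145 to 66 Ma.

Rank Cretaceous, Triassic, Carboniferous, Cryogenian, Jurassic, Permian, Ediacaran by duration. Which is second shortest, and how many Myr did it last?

Triassic, 50.502 million years

Durations: Cretaceous 79; Triassic 50.502; Carboniferous 60; Cryogenian 85; Jurassic 56.4; Permian 46.998; Ediacaran 96.2 Myr.
Sorted shortest-first: Permian (46.998), Triassic (50.502), Jurassic (56.4), Carboniferous (60), Cretaceous (79), Cryogenian (85), Ediacaran (96.2).
The second shortest is Triassic at 50.502 Myr.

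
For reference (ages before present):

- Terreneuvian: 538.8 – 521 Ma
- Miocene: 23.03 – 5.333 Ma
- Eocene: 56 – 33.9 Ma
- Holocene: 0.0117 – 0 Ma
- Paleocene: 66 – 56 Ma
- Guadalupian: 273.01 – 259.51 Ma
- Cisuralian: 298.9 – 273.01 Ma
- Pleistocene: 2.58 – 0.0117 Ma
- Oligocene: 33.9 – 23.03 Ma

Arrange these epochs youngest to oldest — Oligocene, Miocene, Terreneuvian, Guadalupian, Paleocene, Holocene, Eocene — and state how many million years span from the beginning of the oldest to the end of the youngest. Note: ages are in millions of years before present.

Start ages (Ma): Terreneuvian 538.8, Guadalupian 273.01, Paleocene 66, Eocene 56, Oligocene 33.9, Miocene 23.03, Holocene 0.0117.
Ordered youngest to oldest: Holocene, Miocene, Oligocene, Eocene, Paleocene, Guadalupian, Terreneuvian.
Span = 538.8 − 0 = 538.8 Myr.

Holocene → Miocene → Oligocene → Eocene → Paleocene → Guadalupian → Terreneuvian; total span 538.8 Myr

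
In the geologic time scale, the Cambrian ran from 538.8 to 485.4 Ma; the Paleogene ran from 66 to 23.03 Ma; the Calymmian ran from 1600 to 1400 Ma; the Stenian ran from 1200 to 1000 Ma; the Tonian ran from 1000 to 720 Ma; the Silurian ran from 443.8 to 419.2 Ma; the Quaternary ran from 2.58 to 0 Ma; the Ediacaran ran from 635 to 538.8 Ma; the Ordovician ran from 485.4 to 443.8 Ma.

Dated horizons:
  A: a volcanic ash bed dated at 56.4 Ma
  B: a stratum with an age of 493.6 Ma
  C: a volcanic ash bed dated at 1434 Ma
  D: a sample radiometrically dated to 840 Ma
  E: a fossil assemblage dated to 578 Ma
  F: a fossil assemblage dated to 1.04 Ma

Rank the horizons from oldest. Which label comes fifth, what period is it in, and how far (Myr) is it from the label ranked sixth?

A, in the Paleogene; 55.36 million years to F

Sorted oldest-first by Ma: C (1434), D (840), E (578), B (493.6), A (56.4), F (1.04).
The fifth oldest is A at 56.4 Ma, which lies in 66–23.03 Ma: the Paleogene.
The sixth oldest is F at 1.04 Ma; separation = |56.4 − 1.04| = 55.36 Myr.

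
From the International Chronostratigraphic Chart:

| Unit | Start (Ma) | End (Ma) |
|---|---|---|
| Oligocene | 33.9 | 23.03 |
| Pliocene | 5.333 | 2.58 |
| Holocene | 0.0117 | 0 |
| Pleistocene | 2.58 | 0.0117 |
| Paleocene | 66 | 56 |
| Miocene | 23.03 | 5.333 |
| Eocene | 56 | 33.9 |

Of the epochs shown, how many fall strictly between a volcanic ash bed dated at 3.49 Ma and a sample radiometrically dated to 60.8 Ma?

The older date is 60.8 Ma and the younger is 3.49 Ma.
Epochs with start < 60.8 and end > 3.49 Ma: Eocene (56–33.9), Oligocene (33.9–23.03), Miocene (23.03–5.333).
That is 3 complete epochs.

3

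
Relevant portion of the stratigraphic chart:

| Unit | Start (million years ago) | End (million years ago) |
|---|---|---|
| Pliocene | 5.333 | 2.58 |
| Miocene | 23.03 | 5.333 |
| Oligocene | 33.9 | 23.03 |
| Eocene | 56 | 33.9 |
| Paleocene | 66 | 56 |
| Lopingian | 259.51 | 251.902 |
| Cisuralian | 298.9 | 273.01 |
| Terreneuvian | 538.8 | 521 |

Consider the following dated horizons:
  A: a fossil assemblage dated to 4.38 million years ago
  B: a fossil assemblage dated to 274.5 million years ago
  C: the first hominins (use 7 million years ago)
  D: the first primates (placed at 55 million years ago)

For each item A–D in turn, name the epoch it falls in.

A — Pliocene; B — Cisuralian; C — Miocene; D — Eocene

A: 4.38 Ma lies in 5.333–2.58 Ma, so Pliocene.
B: 274.5 Ma lies in 298.9–273.01 Ma, so Cisuralian.
C: 7 Ma lies in 23.03–5.333 Ma, so Miocene.
D: 55 Ma lies in 56–33.9 Ma, so Eocene.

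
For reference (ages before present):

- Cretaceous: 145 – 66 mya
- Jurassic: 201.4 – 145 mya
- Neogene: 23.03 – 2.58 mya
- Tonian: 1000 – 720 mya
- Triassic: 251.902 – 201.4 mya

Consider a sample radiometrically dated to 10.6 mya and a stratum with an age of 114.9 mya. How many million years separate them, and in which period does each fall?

Elapsed time: 114.9 − 10.6 = 104.3 Myr.
10.6 Ma lies within 23.03–2.58 Ma: Neogene.
114.9 Ma lies within 145–66 Ma: Cretaceous.

104.3 million years apart; the first in the Neogene, the second in the Cretaceous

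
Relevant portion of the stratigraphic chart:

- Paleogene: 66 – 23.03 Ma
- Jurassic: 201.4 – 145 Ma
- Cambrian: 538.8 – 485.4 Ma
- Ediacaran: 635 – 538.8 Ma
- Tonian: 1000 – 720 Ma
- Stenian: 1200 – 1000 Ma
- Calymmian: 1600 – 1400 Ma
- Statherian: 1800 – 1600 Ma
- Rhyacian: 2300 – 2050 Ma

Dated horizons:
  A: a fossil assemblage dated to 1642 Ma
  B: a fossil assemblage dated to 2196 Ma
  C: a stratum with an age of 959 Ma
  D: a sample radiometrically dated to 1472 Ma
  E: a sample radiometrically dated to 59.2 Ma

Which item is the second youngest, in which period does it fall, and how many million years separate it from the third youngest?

C, in the Tonian; 513 million years to D

Smaller Ma means younger, so youngest first: E 59.2 < C 959 < D 1472 < A 1642 < B 2196.
Counting 2 along gives C (959 Ma); the excerpt puts that inside the Tonian, 1000–720 Ma.
Next in line is D (1472 Ma), and 1472 − 959 = 513 Myr.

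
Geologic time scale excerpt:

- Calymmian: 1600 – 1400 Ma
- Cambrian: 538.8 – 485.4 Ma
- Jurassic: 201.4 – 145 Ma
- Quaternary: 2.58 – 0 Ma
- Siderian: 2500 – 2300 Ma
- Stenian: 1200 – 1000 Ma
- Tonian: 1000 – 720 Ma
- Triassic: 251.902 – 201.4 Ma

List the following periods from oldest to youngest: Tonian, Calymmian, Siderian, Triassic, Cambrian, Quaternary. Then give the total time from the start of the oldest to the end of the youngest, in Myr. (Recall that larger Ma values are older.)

Siderian, Calymmian, Tonian, Cambrian, Triassic, Quaternary; total span 2500 Myr

From the excerpt: Tonian 1000–720; Calymmian 1600–1400; Siderian 2500–2300; Triassic 251.902–201.4; Cambrian 538.8–485.4; Quaternary 2.58–0 (Ma).
Larger Ma is earlier, so the oldest is Siderian and the youngest is Quaternary; oldest to youngest: Siderian, Calymmian, Tonian, Cambrian, Triassic, Quaternary.
Oldest start 2500 minus youngest end 0 gives 2500 Myr overall.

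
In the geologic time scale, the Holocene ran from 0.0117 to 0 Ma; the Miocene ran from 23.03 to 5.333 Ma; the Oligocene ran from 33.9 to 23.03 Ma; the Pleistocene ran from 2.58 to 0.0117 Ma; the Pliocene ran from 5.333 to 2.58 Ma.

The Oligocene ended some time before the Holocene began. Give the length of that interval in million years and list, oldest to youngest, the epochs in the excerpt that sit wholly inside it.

23.0183 million years; Miocene, Pliocene, Pleistocene

End of Oligocene = 23.03 Ma; start of Holocene = 0.0117 Ma.
Gap = 23.03 − 0.0117 = 23.0183 Myr.
Epochs wholly inside 23.03–0.0117 Ma: Miocene (23.03–5.333), Pliocene (5.333–2.58), Pleistocene (2.58–0.0117).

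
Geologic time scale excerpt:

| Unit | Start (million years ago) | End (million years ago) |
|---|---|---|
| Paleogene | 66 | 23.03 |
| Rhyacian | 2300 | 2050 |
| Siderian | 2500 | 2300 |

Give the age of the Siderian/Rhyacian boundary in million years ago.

The Siderian ends and the Rhyacian begins at 2300 million years ago.

2300 million years ago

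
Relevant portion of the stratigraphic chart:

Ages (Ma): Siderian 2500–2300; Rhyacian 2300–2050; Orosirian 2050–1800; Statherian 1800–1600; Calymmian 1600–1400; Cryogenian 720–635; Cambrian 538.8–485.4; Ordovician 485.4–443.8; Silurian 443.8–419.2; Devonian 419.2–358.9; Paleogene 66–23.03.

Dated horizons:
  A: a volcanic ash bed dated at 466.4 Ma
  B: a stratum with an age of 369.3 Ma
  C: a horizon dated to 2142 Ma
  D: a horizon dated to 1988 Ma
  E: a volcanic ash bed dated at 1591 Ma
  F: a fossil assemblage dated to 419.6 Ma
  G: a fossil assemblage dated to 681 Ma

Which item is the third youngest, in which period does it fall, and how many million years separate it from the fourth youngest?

Sorted youngest-first by Ma: B (369.3), F (419.6), A (466.4), G (681), E (1591), D (1988), C (2142).
The third youngest is A at 466.4 Ma, which lies in 485.4–443.8 Ma: the Ordovician.
The fourth youngest is G at 681 Ma; separation = |466.4 − 681| = 214.6 Myr.

A, in the Ordovician; 214.6 million years to G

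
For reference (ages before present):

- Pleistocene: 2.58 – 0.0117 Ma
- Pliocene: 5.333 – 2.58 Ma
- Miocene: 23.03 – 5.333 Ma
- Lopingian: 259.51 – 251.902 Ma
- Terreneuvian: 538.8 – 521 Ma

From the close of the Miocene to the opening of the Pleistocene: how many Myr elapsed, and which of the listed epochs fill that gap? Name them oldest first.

End of Miocene = 5.333 Ma; start of Pleistocene = 2.58 Ma.
Gap = 5.333 − 2.58 = 2.753 Myr.
Epochs wholly inside 5.333–2.58 Ma: Pliocene (5.333–2.58).

2.753 million years; Pliocene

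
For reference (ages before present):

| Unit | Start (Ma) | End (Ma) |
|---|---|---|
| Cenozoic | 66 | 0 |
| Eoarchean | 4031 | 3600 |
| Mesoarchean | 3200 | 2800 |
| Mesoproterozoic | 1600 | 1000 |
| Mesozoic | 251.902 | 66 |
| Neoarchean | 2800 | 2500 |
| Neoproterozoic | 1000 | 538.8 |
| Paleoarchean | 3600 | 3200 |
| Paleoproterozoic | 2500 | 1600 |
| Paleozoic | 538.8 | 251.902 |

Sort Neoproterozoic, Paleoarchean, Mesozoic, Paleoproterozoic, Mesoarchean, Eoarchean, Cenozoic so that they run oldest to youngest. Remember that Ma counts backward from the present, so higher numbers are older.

The oldest of these is Eoarchean (starts 4031 Ma) and the youngest is Cenozoic (ends 0 Ma).
In between, by decreasing start age: Paleoarchean (3600), Mesoarchean (3200), Paleoproterozoic (2500), Neoproterozoic (1000), Mesozoic (251.902).

Eoarchean, then Paleoarchean, then Mesoarchean, then Paleoproterozoic, then Neoproterozoic, then Mesozoic, then Cenozoic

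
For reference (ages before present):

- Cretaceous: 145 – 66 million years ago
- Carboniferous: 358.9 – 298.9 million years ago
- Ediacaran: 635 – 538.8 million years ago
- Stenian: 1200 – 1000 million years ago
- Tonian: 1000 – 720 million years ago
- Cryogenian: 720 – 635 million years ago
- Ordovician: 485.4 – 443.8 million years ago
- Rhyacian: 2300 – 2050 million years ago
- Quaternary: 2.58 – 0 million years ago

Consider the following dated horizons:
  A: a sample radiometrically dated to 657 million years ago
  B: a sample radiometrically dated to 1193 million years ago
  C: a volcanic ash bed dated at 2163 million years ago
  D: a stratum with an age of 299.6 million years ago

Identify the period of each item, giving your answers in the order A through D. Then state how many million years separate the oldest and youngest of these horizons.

A — Cryogenian; B — Stenian; C — Rhyacian; D — Carboniferous; span 1863.4 million years

Match each age against the start–end ranges in the excerpt: A = 657 Ma → Cryogenian (720–635); B = 1193 Ma → Stenian (1200–1000); C = 2163 Ma → Rhyacian (2300–2050); D = 299.6 Ma → Carboniferous (358.9–298.9).
The largest age is 2163 Ma and the smallest is 299.6 Ma; their difference is 1863.4 Myr.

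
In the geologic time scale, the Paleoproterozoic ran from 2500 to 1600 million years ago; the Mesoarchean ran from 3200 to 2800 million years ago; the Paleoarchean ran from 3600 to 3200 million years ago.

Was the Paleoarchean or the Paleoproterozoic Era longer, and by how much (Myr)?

Paleoproterozoic, by 500 million years

Paleoarchean: 3600 − 3200 = 400 Myr.
Paleoproterozoic: 2500 − 1600 = 900 Myr.
Difference: 900 − 400 = 500 Myr, so the Paleoproterozoic was longer.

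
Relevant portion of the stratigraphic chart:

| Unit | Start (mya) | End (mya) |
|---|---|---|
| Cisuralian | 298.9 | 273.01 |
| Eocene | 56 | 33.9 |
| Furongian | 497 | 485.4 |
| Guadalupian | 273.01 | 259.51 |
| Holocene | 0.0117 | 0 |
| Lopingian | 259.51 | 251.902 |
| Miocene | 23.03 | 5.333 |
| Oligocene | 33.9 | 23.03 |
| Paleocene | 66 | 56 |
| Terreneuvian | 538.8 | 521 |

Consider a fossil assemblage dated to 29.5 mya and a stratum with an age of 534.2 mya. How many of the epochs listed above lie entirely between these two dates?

6

534.2 Ma sits inside the Terreneuvian (538.8–521) and 29.5 Ma inside the Oligocene (33.9–23.03); neither of those is wholly between the two dates.
The listed epochs lying completely between them are Furongian, Cisuralian, Guadalupian, Lopingian, Paleocene, Eocene — 6 in all.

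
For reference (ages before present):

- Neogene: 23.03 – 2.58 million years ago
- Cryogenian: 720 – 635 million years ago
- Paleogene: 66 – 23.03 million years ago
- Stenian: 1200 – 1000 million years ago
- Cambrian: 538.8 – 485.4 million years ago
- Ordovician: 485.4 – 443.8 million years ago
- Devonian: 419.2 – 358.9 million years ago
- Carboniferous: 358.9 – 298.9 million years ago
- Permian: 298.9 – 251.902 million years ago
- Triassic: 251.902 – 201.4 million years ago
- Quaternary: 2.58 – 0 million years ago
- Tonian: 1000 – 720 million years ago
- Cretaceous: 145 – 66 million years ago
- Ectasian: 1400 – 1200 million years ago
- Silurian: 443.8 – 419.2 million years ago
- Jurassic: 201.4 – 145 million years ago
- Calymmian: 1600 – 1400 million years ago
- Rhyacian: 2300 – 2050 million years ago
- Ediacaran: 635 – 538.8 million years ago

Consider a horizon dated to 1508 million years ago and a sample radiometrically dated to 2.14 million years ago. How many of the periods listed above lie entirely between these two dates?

The older date is 1508 Ma and the younger is 2.14 Ma.
Periods with start < 1508 and end > 2.14 Ma: Ectasian (1400–1200), Stenian (1200–1000), Tonian (1000–720), Cryogenian (720–635), Ediacaran (635–538.8), Cambrian (538.8–485.4), Ordovician (485.4–443.8), Silurian (443.8–419.2), Devonian (419.2–358.9), Carboniferous (358.9–298.9), Permian (298.9–251.902), Triassic (251.902–201.4), Jurassic (201.4–145), Cretaceous (145–66), Paleogene (66–23.03), Neogene (23.03–2.58).
That is 16 complete periods.

16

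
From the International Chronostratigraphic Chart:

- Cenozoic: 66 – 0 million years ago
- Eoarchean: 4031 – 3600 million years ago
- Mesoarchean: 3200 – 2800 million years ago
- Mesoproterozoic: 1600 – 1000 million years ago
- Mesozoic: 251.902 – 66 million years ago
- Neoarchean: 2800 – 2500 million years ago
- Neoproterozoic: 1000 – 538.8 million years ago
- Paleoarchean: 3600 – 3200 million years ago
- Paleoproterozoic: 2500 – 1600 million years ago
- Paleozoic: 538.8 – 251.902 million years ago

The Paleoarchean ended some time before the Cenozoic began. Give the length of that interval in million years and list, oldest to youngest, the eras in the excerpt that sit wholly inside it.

3134 million years; Mesoarchean, Neoarchean, Paleoproterozoic, Mesoproterozoic, Neoproterozoic, Paleozoic, Mesozoic

The Paleoarchean closes at 3200 Ma and the Cenozoic opens at 66 Ma, so the interval is 3200 − 66 = 3134 Myr.
An era fits inside if it starts at or after 3200 Ma and ends at or before 66 Ma; oldest first that gives Mesoarchean, Neoarchean, Paleoproterozoic, Mesoproterozoic, Neoproterozoic, Paleozoic, Mesozoic.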